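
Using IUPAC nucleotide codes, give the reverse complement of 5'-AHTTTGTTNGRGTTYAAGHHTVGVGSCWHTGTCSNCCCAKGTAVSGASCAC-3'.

5'-GTGSTCSBTACMTGGGNSGACADWGSCBCBADDCTTRAACYCNAACAAADT-3'

Standard pairs A↔T, G↔C; ambiguity codes pair R↔Y, K↔M, W↔W, S↔S, H↔D, V↔B, N↔N. Complement (TDAAACAANCYCAARTTCDDABCBCSGWDACAGSNGGGTMCATBSCTSGTG), then reverse for 5'→3'.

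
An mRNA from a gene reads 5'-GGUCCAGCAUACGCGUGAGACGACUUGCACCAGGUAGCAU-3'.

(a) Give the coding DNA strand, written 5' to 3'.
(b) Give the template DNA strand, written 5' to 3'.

(a) The coding strand matches the mRNA with U→T.
(b) The template strand is the reverse complement of the coding strand.

(a) 5′-GGTCCAGCATACGCGTGAGACGACTTGCACCAGGTAGCAT-3′
(b) 5'-ATGCTACCTGGTGCAAGTCGTCTCACGCGTATGCTGGACC-3'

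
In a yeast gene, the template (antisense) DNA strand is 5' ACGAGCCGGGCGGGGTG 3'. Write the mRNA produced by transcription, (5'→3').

5'-CACCCCGCCCGGCUCGU-3'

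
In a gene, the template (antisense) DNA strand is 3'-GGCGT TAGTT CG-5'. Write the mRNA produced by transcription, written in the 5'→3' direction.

5'-CCGCAAUCAAGC-3'

Reading the template 3'→5' as shown, RNA polymerase pairs each base (A→U, T→A, G↔C) to build mRNA 5'→3' directly.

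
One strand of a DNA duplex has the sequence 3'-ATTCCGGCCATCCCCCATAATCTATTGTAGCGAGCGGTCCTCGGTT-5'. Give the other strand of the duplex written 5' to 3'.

5′-TAAGGCCGGTAGGGGGTATTAGATAACATCGCTCGCCAGGAGCCAA-3′

The strand is given 3'→5', so its complement runs 5'→3' in the same left-to-right order: pair each base A↔T, G↔C.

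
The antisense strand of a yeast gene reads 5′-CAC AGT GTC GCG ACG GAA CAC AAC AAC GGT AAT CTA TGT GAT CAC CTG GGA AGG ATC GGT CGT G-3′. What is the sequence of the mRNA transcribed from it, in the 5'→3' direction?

5'-CACGACCGAUCCUUCCCAGGUGAUCACAUAGAUUACCGUUGUUGUGUUCCGUCGCGACACUGUG-3'

RNA polymerase reads the template 3'→5' and synthesizes mRNA 5'→3' by base-pairing (A→U, T→A, G↔C). The complement of the template is GTGTCACAGCGCTGCCTTGTGTTGTTGCCATTAGATACACTAGTGGACCCTTCCTAGCCAGCAC; antiparallel, so 5'→3' the coding strand is CACGACCGATCCTTCCCAGGTGATCACATAGATTACCGTTGTTGTGTTCCGTCGCGACACTGTG. Replace T with U for the mRNA.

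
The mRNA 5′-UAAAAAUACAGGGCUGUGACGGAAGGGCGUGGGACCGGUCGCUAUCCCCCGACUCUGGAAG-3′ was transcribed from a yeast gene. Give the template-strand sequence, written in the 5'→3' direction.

Replace U with T to get the coding DNA strand: TAAAAATACAGGGCTGTGACGGAAGGGCGTGGGACCGGTCGCTATCCCCCGACTCTGGAAG. The template strand is its reverse complement (complement ATTTTTATGTCCCGACACTGCCTTCCCGCACCCTGGCCAGCGATAGGGGGCTGAGACCTTC, then reverse).

5'-CTTCCAGAGTCGGGGGATAGCGACCGGTCCCACGCCCTTCCGTCACAGCCCTGTATTTTTA-3'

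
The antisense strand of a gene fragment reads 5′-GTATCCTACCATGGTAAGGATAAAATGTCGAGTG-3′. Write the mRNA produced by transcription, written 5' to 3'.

5'-CACUCGACAUUUUAUCCUUACCAUGGUAGGAUAC-3'

The mRNA has the sequence of the coding strand (reverse complement of the template) with T→U. Reverse complement of GTATCCTACCATGGTAAGGATAAAATGTCGAGTG is CACTCGACATTTTATCCTTACCATGGTAGGATAC; then T→U.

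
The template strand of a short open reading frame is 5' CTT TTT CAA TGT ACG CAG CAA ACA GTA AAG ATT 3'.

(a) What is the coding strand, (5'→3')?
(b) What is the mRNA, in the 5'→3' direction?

(a) 5'-AATCTTTACTGTTTGCTGCGTACATTGAAAAAG-3'
(b) 5′-AAUCUUUACUGUUUGCUGCGUACAUUGAAAAAG-3′

(a) The coding strand is the reverse complement of the template: complement GAAAAAGTTACATGCGTCGTTTGTCATTTCTAA, then reverse.
(b) mRNA has the coding-strand sequence with T→U.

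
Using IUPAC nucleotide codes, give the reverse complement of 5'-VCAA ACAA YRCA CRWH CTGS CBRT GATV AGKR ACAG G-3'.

Standard pairs A↔T, G↔C; ambiguity codes pair R↔Y, K↔M, W↔W, S↔S, B↔V, H↔D. Complement (BGTTTGTTRYGTGYWDGACSGVYACTABTCMYTGTCC), then reverse for 5'→3'.

5′-CCTGTYMCTBATCAYVGSCAGDWYGTGYRTTGTTTGB-3′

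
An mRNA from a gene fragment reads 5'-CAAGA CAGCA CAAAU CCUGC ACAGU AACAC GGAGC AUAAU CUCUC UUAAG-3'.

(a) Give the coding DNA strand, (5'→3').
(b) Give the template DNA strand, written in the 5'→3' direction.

(a) The coding strand matches the mRNA with U→T.
(b) The template strand is the reverse complement of the coding strand.

(a) 5'-CAAGACAGCACAAATCCTGCACAGTAACACGGAGCATAATCTCTCTTAAG-3'
(b) 5'-CTTAAGAGAGATTATGCTCCGTGTTACTGTGCAGGATTTGTGCTGTCTTG-3'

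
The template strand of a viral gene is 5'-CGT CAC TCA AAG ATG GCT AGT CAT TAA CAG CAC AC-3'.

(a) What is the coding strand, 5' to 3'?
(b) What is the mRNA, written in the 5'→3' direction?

(a) 5'-GTGTGCTGTTAATGACTAGCCATCTTTGAGTGACG-3'
(b) 5′-GUGUGCUGUUAAUGACUAGCCAUCUUUGAGUGACG-3′

(a) The coding strand is the reverse complement of the template: complement GCAGTGAGTTTCTACCGATCAGTAATTGTCGTGTG, then reverse.
(b) mRNA has the coding-strand sequence with T→U.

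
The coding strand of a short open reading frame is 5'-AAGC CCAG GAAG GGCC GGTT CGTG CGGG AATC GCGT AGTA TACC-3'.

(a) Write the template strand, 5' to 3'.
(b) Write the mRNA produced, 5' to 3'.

(a) 5'-GGTATACTACGCGATTCCCGCACGAACCGGCCCTTCCTGGGCTT-3'
(b) 5'-AAGCCCAGGAAGGGCCGGUUCGUGCGGGAAUCGCGUAGUAUACC-3'

(a) The template strand is the reverse complement of the coding strand: complement TTCGGGTCCTTCCCGGCCAAGCACGCCCTTAGCGCATCATATGG, then reverse.
(b) mRNA matches the coding strand with T→U.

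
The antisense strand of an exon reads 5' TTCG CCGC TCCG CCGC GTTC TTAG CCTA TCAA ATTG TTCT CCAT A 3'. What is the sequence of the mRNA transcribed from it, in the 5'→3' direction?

The mRNA has the sequence of the coding strand (reverse complement of the template) with T→U. Reverse complement of TTCGCCGCTCCGCCGCGTTCTTAGCCTATCAAATTGTTCTCCATA is TATGGAGAACAATTTGATAGGCTAAGAACGCGGCGGAGCGGCGAA; then T→U.

5′-UAUGGAGAACAAUUUGAUAGGCUAAGAACGCGGCGGAGCGGCGAA-3′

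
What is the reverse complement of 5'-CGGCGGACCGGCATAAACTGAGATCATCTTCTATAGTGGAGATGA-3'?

5'-TCATCTCCACTATAGAAGATGATCTCAGTTTATGCCGGTCCGCCG-3'

Complement each base (A↔T, G↔C): GCCGCCTGGCCGTATTTGACTCTAGTAGAAGATATCACCTCTACT. Then reverse.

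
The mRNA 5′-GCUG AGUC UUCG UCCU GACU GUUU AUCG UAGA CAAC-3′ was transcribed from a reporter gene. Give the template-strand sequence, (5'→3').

Replace U with T to get the coding DNA strand: GCTGAGTCTTCGTCCTGACTGTTTATCGTAGACAAC. The template strand is its reverse complement (complement CGACTCAGAAGCAGGACTGACAAATAGCATCTGTTG, then reverse).

5'-GTTGTCTACGATAAACAGTCAGGACGAAGACTCAGC-3'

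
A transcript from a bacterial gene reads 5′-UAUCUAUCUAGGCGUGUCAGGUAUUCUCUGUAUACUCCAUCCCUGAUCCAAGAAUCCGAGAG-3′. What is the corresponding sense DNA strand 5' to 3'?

The coding DNA strand has the same 5'→3' sequence as the mRNA with U replaced by T.

5'-TATCTATCTAGGCGTGTCAGGTATTCTCTGTATACTCCATCCCTGATCCAAGAATCCGAGAG-3'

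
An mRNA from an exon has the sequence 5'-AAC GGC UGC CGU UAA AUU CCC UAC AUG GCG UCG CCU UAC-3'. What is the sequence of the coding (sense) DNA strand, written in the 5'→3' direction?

The coding DNA strand has the same 5'→3' sequence as the mRNA with U replaced by T.

5′-AACGGCTGCCGTTAAATTCCCTACATGGCGTCGCCTTAC-3′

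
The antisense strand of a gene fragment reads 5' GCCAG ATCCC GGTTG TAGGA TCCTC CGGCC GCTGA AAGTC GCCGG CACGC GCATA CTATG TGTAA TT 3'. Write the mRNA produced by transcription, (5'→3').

5'-AAUUACACAUAGUAUGCGCGUGCCGGCGACUUUCAGCGGCCGGAGGAUCCUACAACCGGGAUCUGGC-3'

RNA polymerase reads the template 3'→5' and synthesizes mRNA 5'→3' by base-pairing (A→U, T→A, G↔C). The complement of the template is CGGTCTAGGGCCAACATCCTAGGAGGCCGGCGACTTTCAGCGGCCGTGCGCGTATGATACACATTAA; antiparallel, so 5'→3' the coding strand is AATTACACATAGTATGCGCGTGCCGGCGACTTTCAGCGGCCGGAGGATCCTACAACCGGGATCTGGC. Replace T with U for the mRNA.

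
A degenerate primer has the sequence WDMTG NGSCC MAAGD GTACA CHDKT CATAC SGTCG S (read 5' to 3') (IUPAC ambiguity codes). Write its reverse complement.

5'-SCGACSGTATGAMHDGTGTACHCTTKGGSCNCAKHW-3'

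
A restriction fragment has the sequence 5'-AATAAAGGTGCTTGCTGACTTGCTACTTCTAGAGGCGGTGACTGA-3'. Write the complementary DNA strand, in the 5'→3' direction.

5'-TCAGTCACCGCCTCTAGAAGTAGCAAGTCAGCAAGCACCTTTATT-3'

Pairing A↔T and G↔C gives TTATTTCCACGAACGACTGAACGATGAAGATCTCCGCCACTGACT, running 3'→5'. Reverse for the 5'→3' convention.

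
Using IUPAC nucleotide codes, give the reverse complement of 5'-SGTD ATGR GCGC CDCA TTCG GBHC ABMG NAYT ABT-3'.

5′-AVTARTNCKVTGDVCCGAATGHGGCGCYCATHACS-3′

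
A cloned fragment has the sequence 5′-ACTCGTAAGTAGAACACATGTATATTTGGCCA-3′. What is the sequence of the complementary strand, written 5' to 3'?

5′-TGGCCAAATATACATGTGTTCTACTTACGAGT-3′

Pairing A↔T and G↔C gives TGAGCATTCATCTTGTGTACATATAAACCGGT, running 3'→5'. Reverse for the 5'→3' convention.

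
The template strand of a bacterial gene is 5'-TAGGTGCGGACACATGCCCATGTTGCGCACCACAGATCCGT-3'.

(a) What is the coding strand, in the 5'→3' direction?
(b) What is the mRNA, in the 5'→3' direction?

(a) 5'-ACGGATCTGTGGTGCGCAACATGGGCATGTGTCCGCACCTA-3'
(b) 5′-ACGGAUCUGUGGUGCGCAACAUGGGCAUGUGUCCGCACCUA-3′

(a) The coding strand is the reverse complement of the template: complement ATCCACGCCTGTGTACGGGTACAACGCGTGGTGTCTAGGCA, then reverse.
(b) mRNA has the coding-strand sequence with T→U.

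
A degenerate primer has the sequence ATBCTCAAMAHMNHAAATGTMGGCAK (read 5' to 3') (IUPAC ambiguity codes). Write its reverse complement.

5'-MTGCCKACATTTDNKDTKTTGAGVAT-3'

Standard pairs A↔T, G↔C; ambiguity codes pair M↔K, B↔V, H↔D, N↔N. Complement (TAVGAGTTKTDKNDTTTACAKCCGTM), then reverse for 5'→3'.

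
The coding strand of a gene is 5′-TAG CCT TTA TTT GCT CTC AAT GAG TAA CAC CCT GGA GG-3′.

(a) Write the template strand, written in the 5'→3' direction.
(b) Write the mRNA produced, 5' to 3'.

(a) The template strand is the reverse complement of the coding strand: complement ATCGGAAATAAACGAGAGTTACTCATTGTGGGACCTCC, then reverse.
(b) mRNA matches the coding strand with T→U.

(a) 5'-CCTCCAGGGTGTTACTCATTGAGAGCAAATAAAGGCTA-3'
(b) 5′-UAGCCUUUAUUUGCUCUCAAUGAGUAACACCCUGGAGG-3′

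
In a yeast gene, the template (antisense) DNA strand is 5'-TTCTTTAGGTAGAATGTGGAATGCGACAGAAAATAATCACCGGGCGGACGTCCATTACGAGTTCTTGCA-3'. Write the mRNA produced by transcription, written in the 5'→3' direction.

The mRNA has the sequence of the coding strand (reverse complement of the template) with T→U. Reverse complement of TTCTTTAGGTAGAATGTGGAATGCGACAGAAAATAATCACCGGGCGGACGTCCATTACGAGTTCTTGCA is TGCAAGAACTCGTAATGGACGTCCGCCCGGTGATTATTTTCTGTCGCATTCCACATTCTACCTAAAGAA; then T→U.

5'-UGCAAGAACUCGUAAUGGACGUCCGCCCGGUGAUUAUUUUCUGUCGCAUUCCACAUUCUACCUAAAGAA-3'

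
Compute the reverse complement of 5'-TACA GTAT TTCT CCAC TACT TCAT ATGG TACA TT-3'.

5′-AATGTACCATATGAAGTAGTGGAGAAATACTGTA-3′

Complement each base (A↔T, G↔C): ATGTCATAAAGAGGTGATGAAGTATACCATGTAA. Then reverse.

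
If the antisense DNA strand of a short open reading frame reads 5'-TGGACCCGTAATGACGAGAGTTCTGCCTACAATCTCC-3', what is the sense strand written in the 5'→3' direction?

The coding strand is complementary and antiparallel to the template: take the complement (A↔T, G↔C) and reverse.

5′-GGAGATTGTAGGCAGAACTCTCGTCATTACGGGTCCA-3′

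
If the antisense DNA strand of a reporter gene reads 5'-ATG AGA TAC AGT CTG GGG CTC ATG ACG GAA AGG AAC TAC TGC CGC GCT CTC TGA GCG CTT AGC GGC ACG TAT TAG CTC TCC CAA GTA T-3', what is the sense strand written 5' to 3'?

5'-ATACTTGGGAGAGCTAATACGTGCCGCTAAGCGCTCAGAGAGCGCGGCAGTAGTTCCTTTCCGTCATGAGCCCCAGACTGTATCTCAT-3'

The coding strand is complementary and antiparallel to the template: take the complement (A↔T, G↔C) and reverse.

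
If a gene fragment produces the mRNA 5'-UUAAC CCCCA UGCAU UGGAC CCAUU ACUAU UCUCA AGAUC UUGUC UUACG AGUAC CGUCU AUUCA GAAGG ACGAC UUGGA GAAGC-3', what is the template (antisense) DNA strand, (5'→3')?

5'-GCTTCTCCAAGTCGTCCTTCTGAATAGACGGTACTCGTAAGACAAGATCTTGAGAATAGTAATGGGTCCAATGCATGGGGGTTAA-3'

Replace U with T to get the coding DNA strand: TTAACCCCCATGCATTGGACCCATTACTATTCTCAAGATCTTGTCTTACGAGTACCGTCTATTCAGAAGGACGACTTGGAGAAGC. The template strand is its reverse complement (complement AATTGGGGGTACGTAACCTGGGTAATGATAAGAGTTCTAGAACAGAATGCTCATGGCAGATAAGTCTTCCTGCTGAACCTCTTCG, then reverse).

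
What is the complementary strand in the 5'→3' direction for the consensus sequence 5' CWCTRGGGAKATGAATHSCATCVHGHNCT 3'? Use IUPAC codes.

5'-AGNDCDBGATGSDATTCATMTCCCYAGWG-3'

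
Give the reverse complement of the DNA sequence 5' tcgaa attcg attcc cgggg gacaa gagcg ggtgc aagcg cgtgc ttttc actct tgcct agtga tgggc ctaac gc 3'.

5'-GCGTTAGGCCCATCACTAGGCAAGAGTGAAAAGCACGCGCTTGCACCCGCTCTTGTCCCCCGGGAATCGAATTTCGA-3'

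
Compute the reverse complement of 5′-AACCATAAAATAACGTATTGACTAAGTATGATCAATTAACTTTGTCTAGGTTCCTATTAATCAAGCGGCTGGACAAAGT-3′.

5'-ACTTTGTCCAGCCGCTTGATTAATAGGAACCTAGACAAAGTTAATTGATCATACTTAGTCAATACGTTATTTTATGGTT-3'

Reading the sequence 3'→5' and pairing each base (A↔T, G↔C) gives the reverse complement directly.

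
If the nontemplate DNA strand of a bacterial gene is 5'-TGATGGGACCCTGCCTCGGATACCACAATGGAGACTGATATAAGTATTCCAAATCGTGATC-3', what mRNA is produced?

The mRNA is synthesized from the template strand, so it matches the coding strand with T replaced by U.

5'-UGAUGGGACCCUGCCUCGGAUACCACAAUGGAGACUGAUAUAAGUAUUCCAAAUCGUGAUC-3'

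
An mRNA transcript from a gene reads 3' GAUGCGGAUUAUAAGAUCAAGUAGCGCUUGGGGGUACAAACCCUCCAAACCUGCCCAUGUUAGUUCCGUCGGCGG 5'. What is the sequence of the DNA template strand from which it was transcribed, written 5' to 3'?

Written 5'→3' the mRNA is GGCGGCUGCCUUGAUUGUACCCGUCCAAACCUCCCAAACAUGGGGGUUCGCGAUGAACUAGAAUAUUAGGCGUAG, so the coding DNA strand is GGCGGCTGCCTTGATTGTACCCGTCCAAACCTCCCAAACATGGGGGTTCGCGATGAACTAGAATATTAGGCGTAG. The template is its reverse complement.

5'-CTACGCCTAATATTCTAGTTCATCGCGAACCCCCATGTTTGGGAGGTTTGGACGGGTACAATCAAGGCAGCCGCC-3'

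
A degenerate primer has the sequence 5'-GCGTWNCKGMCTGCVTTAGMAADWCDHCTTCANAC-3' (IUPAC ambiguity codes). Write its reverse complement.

5′-GTNTGAAGDHGWHTTKCTAABGCAGKCMGNWACGC-3′

Standard pairs A↔T, G↔C; ambiguity codes pair M↔K, W↔W, D↔H, V↔B, N↔N. Complement (CGCAWNGMCKGACGBAATCKTTHWGHDGAAGTNTG), then reverse for 5'→3'.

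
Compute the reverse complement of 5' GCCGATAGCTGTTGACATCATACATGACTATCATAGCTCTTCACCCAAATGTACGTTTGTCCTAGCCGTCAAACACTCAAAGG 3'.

Reading the sequence 3'→5' and pairing each base (A↔T, G↔C) gives the reverse complement directly.

5'-CCTTTGAGTGTTTGACGGCTAGGACAAACGTACATTTGGGTGAAGAGCTATGATAGTCATGTATGATGTCAACAGCTATCGGC-3'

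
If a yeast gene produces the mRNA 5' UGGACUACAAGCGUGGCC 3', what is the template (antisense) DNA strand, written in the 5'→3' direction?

Replace U with T to get the coding DNA strand: TGGACTACAAGCGTGGCC. The template strand is its reverse complement (complement ACCTGATGTTCGCACCGG, then reverse).

5′-GGCCACGCTTGTAGTCCA-3′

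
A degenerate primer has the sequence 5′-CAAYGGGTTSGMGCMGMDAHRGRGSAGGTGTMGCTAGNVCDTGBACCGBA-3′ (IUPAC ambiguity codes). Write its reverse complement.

5'-TVCGGTVCAHGBNCTAGCKACACCTSCYCYDTHKCKGCKCSAACCCRTTG-3'

Standard pairs A↔T, G↔C; ambiguity codes pair R↔Y, M↔K, S↔S, B↔V, D↔H, N↔N. Complement (GTTRCCCAASCKCGKCKHTDYCYCSTCCACAKCGATCNBGHACVTGGCVT), then reverse for 5'→3'.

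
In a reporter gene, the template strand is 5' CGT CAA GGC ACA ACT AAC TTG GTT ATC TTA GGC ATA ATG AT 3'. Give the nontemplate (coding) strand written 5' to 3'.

5'-ATCATTATGCCTAAGATAACCAAGTTAGTTGTGCCTTGACG-3'

The coding strand is complementary and antiparallel to the template: take the complement (A↔T, G↔C) and reverse.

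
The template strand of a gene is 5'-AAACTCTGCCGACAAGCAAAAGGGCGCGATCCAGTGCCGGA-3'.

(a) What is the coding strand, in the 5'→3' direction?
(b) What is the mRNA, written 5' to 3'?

(a) The coding strand is the reverse complement of the template: complement TTTGAGACGGCTGTTCGTTTTCCCGCGCTAGGTCACGGCCT, then reverse.
(b) mRNA has the coding-strand sequence with T→U.

(a) 5'-TCCGGCACTGGATCGCGCCCTTTTGCTTGTCGGCAGAGTTT-3'
(b) 5'-UCCGGCACUGGAUCGCGCCCUUUUGCUUGUCGGCAGAGUUU-3'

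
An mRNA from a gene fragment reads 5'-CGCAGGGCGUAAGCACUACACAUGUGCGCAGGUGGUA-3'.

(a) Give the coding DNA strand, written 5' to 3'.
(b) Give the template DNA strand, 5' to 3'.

(a) 5'-CGCAGGGCGTAAGCACTACACATGTGCGCAGGTGGTA-3'
(b) 5'-TACCACCTGCGCACATGTGTAGTGCTTACGCCCTGCG-3'

(a) The coding strand matches the mRNA with U→T.
(b) The template strand is the reverse complement of the coding strand.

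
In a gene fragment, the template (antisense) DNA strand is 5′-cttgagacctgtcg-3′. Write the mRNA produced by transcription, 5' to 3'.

5'-CGACAGGUCUCAAG-3'

The mRNA has the sequence of the coding strand (reverse complement of the template) with T→U. Reverse complement of CTTGAGACCTGTCG is CGACAGGTCTCAAG; then T→U.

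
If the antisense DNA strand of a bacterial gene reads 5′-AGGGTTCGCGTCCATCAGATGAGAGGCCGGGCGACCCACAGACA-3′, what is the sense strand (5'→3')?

5'-TGTCTGTGGGTCGCCCGGCCTCTCATCTGATGGACGCGAACCCT-3'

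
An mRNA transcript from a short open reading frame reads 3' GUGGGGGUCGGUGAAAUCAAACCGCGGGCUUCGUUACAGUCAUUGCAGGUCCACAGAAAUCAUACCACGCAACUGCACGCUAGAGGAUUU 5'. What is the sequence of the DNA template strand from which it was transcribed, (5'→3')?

Written 5'→3' the mRNA is UUUAGGAGAUCGCACGUCAACGCACCAUACUAAAGACACCUGGACGUUACUGACAUUGCUUCGGGCGCCAAACUAAAGUGGCUGGGGGUG, so the coding DNA strand is TTTAGGAGATCGCACGTCAACGCACCATACTAAAGACACCTGGACGTTACTGACATTGCTTCGGGCGCCAAACTAAAGTGGCTGGGGGTG. The template is its reverse complement.

5'-CACCCCCAGCCACTTTAGTTTGGCGCCCGAAGCAATGTCAGTAACGTCCAGGTGTCTTTAGTATGGTGCGTTGACGTGCGATCTCCTAAA-3'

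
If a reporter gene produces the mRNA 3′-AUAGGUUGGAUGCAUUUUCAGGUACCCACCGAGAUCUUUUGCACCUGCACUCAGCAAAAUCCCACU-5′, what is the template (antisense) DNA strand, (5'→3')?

5'-TATCCAACCTACGTAAAAGTCCATGGGTGGCTCTAGAAAACGTGGACGTGAGTCGTTTTAGGGTGA-3'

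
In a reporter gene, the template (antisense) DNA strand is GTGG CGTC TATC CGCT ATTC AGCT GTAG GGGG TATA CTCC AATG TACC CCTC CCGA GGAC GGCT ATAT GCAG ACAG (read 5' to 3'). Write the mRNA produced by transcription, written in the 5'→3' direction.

RNA polymerase reads the template 3'→5' and synthesizes mRNA 5'→3' by base-pairing (A→U, T→A, G↔C). The complement of the template is CACCGCAGATAGGCGATAAGTCGACATCCCCCATATGAGGTTACATGGGGAGGGCTCCTGCCGATATACGTCTGTC; antiparallel, so 5'→3' the coding strand is CTGTCTGCATATAGCCGTCCTCGGGAGGGGTACATTGGAGTATACCCCCTACAGCTGAATAGCGGATAGACGCCAC. Replace T with U for the mRNA.

5'-CUGUCUGCAUAUAGCCGUCCUCGGGAGGGGUACAUUGGAGUAUACCCCCUACAGCUGAAUAGCGGAUAGACGCCAC-3'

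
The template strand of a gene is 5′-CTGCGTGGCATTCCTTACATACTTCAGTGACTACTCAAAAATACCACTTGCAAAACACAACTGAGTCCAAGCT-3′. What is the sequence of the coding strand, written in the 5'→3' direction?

The coding strand is complementary and antiparallel to the template: take the complement (A↔T, G↔C) and reverse.

5'-AGCTTGGACTCAGTTGTGTTTTGCAAGTGGTATTTTTGAGTAGTCACTGAAGTATGTAAGGAATGCCACGCAG-3'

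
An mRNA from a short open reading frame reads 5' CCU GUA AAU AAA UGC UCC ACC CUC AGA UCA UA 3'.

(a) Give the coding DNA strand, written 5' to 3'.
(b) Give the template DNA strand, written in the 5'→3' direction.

(a) 5'-CCTGTAAATAAATGCTCCACCCTCAGATCATA-3'
(b) 5′-TATGATCTGAGGGTGGAGCATTTATTTACAGG-3′

(a) The coding strand matches the mRNA with U→T.
(b) The template strand is the reverse complement of the coding strand.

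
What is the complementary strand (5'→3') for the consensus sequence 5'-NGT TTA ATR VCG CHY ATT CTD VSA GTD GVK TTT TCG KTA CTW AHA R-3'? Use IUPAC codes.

Standard pairs A↔T, G↔C; ambiguity codes pair R↔Y, K↔M, W↔W, S↔S, D↔H, V↔B, N↔N. Complement (NCAAATTAYBGCGDRTAAGAHBSTCAHCBMAAAAGCMATGAWTDTY), then reverse for 5'→3'.

5′-YTDTWAGTAMCGAAAAMBCHACTSBHAGAATRDGCGBYATTAAACN-3′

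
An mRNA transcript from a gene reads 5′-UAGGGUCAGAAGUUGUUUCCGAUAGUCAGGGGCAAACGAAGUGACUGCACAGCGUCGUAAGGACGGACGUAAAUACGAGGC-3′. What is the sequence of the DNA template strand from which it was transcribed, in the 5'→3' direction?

Replace U with T to get the coding DNA strand: TAGGGTCAGAAGTTGTTTCCGATAGTCAGGGGCAAACGAAGTGACTGCACAGCGTCGTAAGGACGGACGTAAATACGAGGC. The template strand is its reverse complement (complement ATCCCAGTCTTCAACAAAGGCTATCAGTCCCCGTTTGCTTCACTGACGTGTCGCAGCATTCCTGCCTGCATTTATGCTCCG, then reverse).

5′-GCCTCGTATTTACGTCCGTCCTTACGACGCTGTGCAGTCACTTCGTTTGCCCCTGACTATCGGAAACAACTTCTGACCCTA-3′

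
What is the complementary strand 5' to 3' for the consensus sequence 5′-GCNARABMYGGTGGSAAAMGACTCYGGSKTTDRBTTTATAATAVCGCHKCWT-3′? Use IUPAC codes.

5′-AWGMDGCGBTATTATAAAVYHAAMSCCRGAGTCKTTTSCCACCRKVTYTNGC-3′

Standard pairs A↔T, G↔C; ambiguity codes pair R↔Y, M↔K, W↔W, S↔S, B↔V, D↔H, N↔N. Complement (CGNTYTVKRCCACCSTTTKCTGAGRCCSMAAHYVAAATATTATBGCGDMGWA), then reverse for 5'→3'.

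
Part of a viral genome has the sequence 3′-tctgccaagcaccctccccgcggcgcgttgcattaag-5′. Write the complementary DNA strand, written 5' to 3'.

5'-AGACGGTTCGTGGGAGGGGCGCCGCGCAACGTAATTC-3'

The strand is given 3'→5', so its complement runs 5'→3' in the same left-to-right order: pair each base A↔T, G↔C.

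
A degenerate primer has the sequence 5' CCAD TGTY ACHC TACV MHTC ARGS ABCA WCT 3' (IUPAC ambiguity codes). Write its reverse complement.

Standard pairs A↔T, G↔C; ambiguity codes pair R↔Y, M↔K, W↔W, S↔S, B↔V, D↔H. Complement (GGTHACARTGDGATGBKDAGTYCSTVGTWGA), then reverse for 5'→3'.

5'-AGWTGVTSCYTGADKBGTAGDGTRACAHTGG-3'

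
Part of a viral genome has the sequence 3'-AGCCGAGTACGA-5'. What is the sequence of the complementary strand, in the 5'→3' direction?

5′-TCGGCTCATGCT-3′

The strand is given 3'→5', so its complement runs 5'→3' in the same left-to-right order: pair each base A↔T, G↔C.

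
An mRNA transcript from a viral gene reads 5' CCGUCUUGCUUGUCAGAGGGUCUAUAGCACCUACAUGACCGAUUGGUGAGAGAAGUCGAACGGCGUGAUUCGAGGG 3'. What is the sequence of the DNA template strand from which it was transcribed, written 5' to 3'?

Replace U with T to get the coding DNA strand: CCGTCTTGCTTGTCAGAGGGTCTATAGCACCTACATGACCGATTGGTGAGAGAAGTCGAACGGCGTGATTCGAGGG. The template strand is its reverse complement (complement GGCAGAACGAACAGTCTCCCAGATATCGTGGATGTACTGGCTAACCACTCTCTTCAGCTTGCCGCACTAAGCTCCC, then reverse).

5'-CCCTCGAATCACGCCGTTCGACTTCTCTCACCAATCGGTCATGTAGGTGCTATAGACCCTCTGACAAGCAAGACGG-3'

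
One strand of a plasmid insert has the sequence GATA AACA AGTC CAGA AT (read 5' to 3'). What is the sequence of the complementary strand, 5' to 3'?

Pairing A↔T and G↔C gives CTATTTGTTCAGGTCTTA, running 3'→5'. Reverse for the 5'→3' convention.

5'-ATTCTGGACTTGTTTATC-3'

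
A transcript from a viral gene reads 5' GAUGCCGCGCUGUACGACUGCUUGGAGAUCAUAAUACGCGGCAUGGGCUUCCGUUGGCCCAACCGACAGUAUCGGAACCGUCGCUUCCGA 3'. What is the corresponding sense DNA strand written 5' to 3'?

5'-GATGCCGCGCTGTACGACTGCTTGGAGATCATAATACGCGGCATGGGCTTCCGTTGGCCCAACCGACAGTATCGGAACCGTCGCTTCCGA-3'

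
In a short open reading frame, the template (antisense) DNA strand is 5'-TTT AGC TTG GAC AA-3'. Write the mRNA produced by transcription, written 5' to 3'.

5'-UUGUCCAAGCUAAA-3'

RNA polymerase reads the template 3'→5' and synthesizes mRNA 5'→3' by base-pairing (A→U, T→A, G↔C). The complement of the template is AAATCGAACCTGTT; antiparallel, so 5'→3' the coding strand is TTGTCCAAGCTAAA. Replace T with U for the mRNA.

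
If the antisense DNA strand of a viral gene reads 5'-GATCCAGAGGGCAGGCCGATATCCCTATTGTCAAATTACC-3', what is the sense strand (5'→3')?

The coding strand is complementary and antiparallel to the template: take the complement (A↔T, G↔C) and reverse.

5'-GGTAATTTGACAATAGGGATATCGGCCTGCCCTCTGGATC-3'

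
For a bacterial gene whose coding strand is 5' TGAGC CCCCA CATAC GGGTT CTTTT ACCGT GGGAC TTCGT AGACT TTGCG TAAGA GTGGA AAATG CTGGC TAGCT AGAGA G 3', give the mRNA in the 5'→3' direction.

mRNA has the coding-strand sequence with U in place of T.

5'-UGAGCCCCCACAUACGGGUUCUUUUACCGUGGGACUUCGUAGACUUUGCGUAAGAGUGGAAAAUGCUGGCUAGCUAGAGAG-3'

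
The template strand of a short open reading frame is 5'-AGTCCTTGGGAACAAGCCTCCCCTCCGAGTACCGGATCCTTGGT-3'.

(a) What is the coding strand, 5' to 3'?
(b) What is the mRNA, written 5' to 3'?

(a) The coding strand is the reverse complement of the template: complement TCAGGAACCCTTGTTCGGAGGGGAGGCTCATGGCCTAGGAACCA, then reverse.
(b) mRNA has the coding-strand sequence with T→U.

(a) 5'-ACCAAGGATCCGGTACTCGGAGGGGAGGCTTGTTCCCAAGGACT-3'
(b) 5'-ACCAAGGAUCCGGUACUCGGAGGGGAGGCUUGUUCCCAAGGACU-3'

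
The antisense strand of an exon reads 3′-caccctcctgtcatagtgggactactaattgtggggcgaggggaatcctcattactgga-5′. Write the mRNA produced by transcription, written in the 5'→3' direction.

5'-GUGGGAGGACAGUAUCACCCUGAUGAUUAACACCCCGCUCCCCUUAGGAGUAAUGACCU-3'

Reading the template 3'→5' as shown, RNA polymerase pairs each base (A→U, T→A, G↔C) to build mRNA 5'→3' directly.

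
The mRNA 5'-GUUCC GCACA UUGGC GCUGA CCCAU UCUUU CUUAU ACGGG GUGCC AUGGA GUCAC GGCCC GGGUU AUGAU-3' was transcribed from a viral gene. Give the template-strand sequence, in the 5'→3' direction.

Replace U with T to get the coding DNA strand: GTTCCGCACATTGGCGCTGACCCATTCTTTCTTATACGGGGTGCCATGGAGTCACGGCCCGGGTTATGAT. The template strand is its reverse complement (complement CAAGGCGTGTAACCGCGACTGGGTAAGAAAGAATATGCCCCACGGTACCTCAGTGCCGGGCCCAATACTA, then reverse).

5′-ATCATAACCCGGGCCGTGACTCCATGGCACCCCGTATAAGAAAGAATGGGTCAGCGCCAATGTGCGGAAC-3′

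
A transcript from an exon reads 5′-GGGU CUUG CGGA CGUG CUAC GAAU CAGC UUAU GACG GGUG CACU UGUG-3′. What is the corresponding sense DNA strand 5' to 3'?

The coding DNA strand has the same 5'→3' sequence as the mRNA with U replaced by T.

5'-GGGTCTTGCGGACGTGCTACGAATCAGCTTATGACGGGTGCACTTGTG-3'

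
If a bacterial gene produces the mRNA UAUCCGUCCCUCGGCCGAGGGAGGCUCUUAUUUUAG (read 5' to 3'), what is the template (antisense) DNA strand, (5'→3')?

Replace U with T to get the coding DNA strand: TATCCGTCCCTCGGCCGAGGGAGGCTCTTATTTTAG. The template strand is its reverse complement (complement ATAGGCAGGGAGCCGGCTCCCTCCGAGAATAAAATC, then reverse).

5′-CTAAAATAAGAGCCTCCCTCGGCCGAGGGACGGATA-3′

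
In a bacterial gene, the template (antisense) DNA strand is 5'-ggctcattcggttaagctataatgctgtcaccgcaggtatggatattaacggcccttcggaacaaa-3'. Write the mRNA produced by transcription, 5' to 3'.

5'-UUUGUUCCGAAGGGCCGUUAAUAUCCAUACCUGCGGUGACAGCAUUAUAGCUUAACCGAAUGAGCC-3'

RNA polymerase reads the template 3'→5' and synthesizes mRNA 5'→3' by base-pairing (A→U, T→A, G↔C). The complement of the template is CCGAGTAAGCCAATTCGATATTACGACAGTGGCGTCCATACCTATAATTGCCGGGAAGCCTTGTTT; antiparallel, so 5'→3' the coding strand is TTTGTTCCGAAGGGCCGTTAATATCCATACCTGCGGTGACAGCATTATAGCTTAACCGAATGAGCC. Replace T with U for the mRNA.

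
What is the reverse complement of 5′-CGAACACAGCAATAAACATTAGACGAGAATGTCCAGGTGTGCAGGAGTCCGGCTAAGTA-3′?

5'-TACTTAGCCGGACTCCTGCACACCTGGACATTCTCGTCTAATGTTTATTGCTGTGTTCG-3'

Complement each base (A↔T, G↔C): GCTTGTGTCGTTATTTGTAATCTGCTCTTACAGGTCCACACGTCCTCAGGCCGATTCAT. Then reverse.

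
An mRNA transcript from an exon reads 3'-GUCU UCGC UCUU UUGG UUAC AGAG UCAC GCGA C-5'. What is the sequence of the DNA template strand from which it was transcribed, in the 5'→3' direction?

Written 5'→3' the mRNA is CAGCGCACUGAGACAUUGGUUUUCUCGCUUCUG, so the coding DNA strand is CAGCGCACTGAGACATTGGTTTTCTCGCTTCTG. The template is its reverse complement.

5'-CAGAAGCGAGAAAACCAATGTCTCAGTGCGCTG-3'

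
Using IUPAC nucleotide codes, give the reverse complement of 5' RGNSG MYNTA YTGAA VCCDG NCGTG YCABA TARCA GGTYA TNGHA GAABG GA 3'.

5'-TCCVTTCTDCNATRACCTGYTATVTGRCACGNCHGGBTTCARTANRKCSNCY-3'

Standard pairs A↔T, G↔C; ambiguity codes pair R↔Y, M↔K, S↔S, B↔V, D↔H, N↔N. Complement (YCNSCKRNATRACTTBGGHCNGCACRGTVTATYGTCCARTANCDTCTTVCCT), then reverse for 5'→3'.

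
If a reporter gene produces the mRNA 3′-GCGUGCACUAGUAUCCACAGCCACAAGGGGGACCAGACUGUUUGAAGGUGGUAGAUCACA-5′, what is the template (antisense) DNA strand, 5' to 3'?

Written 5'→3' the mRNA is ACACUAGAUGGUGGAAGUUUGUCAGACCAGGGGGAACACCGACACCUAUGAUCACGUGCG, so the coding DNA strand is ACACTAGATGGTGGAAGTTTGTCAGACCAGGGGGAACACCGACACCTATGATCACGTGCG. The template is its reverse complement.

5′-CGCACGTGATCATAGGTGTCGGTGTTCCCCCTGGTCTGACAAACTTCCACCATCTAGTGT-3′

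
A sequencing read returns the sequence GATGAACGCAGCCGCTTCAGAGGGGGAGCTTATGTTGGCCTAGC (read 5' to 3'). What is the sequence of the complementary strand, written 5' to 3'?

5'-GCTAGGCCAACATAAGCTCCCCCTCTGAAGCGGCTGCGTTCATC-3'

The complement of GATGAACGCAGCCGCTTCAGAGGGGGAGCTTATGTTGGCCTAGC is CTACTTGCGTCGGCGAAGTCTCCCCCTCGAATACAACCGGATCG (A↔T, G↔C). DNA strands are antiparallel, so the complementary strand runs 3'→5'; reversing gives the 5'→3' form.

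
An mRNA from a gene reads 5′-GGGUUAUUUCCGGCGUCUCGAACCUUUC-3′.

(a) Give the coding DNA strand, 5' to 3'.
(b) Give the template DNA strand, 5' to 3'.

(a) 5'-GGGTTATTTCCGGCGTCTCGAACCTTTC-3'
(b) 5′-GAAAGGTTCGAGACGCCGGAAATAACCC-3′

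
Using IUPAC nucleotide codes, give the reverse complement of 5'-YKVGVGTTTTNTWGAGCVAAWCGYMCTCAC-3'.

5'-GTGAGKRCGWTTBGCTCWANAAAACBCBMR-3'

Standard pairs A↔T, G↔C; ambiguity codes pair Y↔R, M↔K, W↔W, V↔B, N↔N. Complement (RMBCBCAAAANAWCTCGBTTWGCRKGAGTG), then reverse for 5'→3'.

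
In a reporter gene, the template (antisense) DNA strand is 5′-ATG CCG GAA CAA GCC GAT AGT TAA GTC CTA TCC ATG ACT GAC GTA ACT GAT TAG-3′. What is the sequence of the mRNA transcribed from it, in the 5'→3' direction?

5'-CUAAUCAGUUACGUCAGUCAUGGAUAGGACUUAACUAUCGGCUUGUUCCGGCAU-3'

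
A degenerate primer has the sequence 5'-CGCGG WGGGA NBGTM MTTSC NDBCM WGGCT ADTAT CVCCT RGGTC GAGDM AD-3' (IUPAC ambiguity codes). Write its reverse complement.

5'-HTKHCTCGACCYAGGBGATAHTAGCCWKGVHNGSAAKKACVNTCCCWCCGCG-3'

Standard pairs A↔T, G↔C; ambiguity codes pair R↔Y, M↔K, W↔W, S↔S, B↔V, D↔H, N↔N. Complement (GCGCCWCCCTNVCAKKAASGNHVGKWCCGATHATAGBGGAYCCAGCTCHKTH), then reverse for 5'→3'.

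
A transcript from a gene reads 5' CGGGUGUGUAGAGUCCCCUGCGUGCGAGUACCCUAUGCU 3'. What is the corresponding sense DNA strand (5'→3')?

5′-CGGGTGTGTAGAGTCCCCTGCGTGCGAGTACCCTATGCT-3′

The coding DNA strand has the same 5'→3' sequence as the mRNA with U replaced by T.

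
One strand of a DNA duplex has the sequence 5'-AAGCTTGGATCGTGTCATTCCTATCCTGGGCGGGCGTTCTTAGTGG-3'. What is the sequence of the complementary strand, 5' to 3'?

5'-CCACTAAGAACGCCCGCCCAGGATAGGAATGACACGATCCAAGCTT-3'

Pairing A↔T and G↔C gives TTCGAACCTAGCACAGTAAGGATAGGACCCGCCCGCAAGAATCACC, running 3'→5'. Reverse for the 5'→3' convention.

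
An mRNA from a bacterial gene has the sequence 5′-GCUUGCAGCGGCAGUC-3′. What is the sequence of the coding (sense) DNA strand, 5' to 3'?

5'-GCTTGCAGCGGCAGTC-3'

The coding DNA strand has the same 5'→3' sequence as the mRNA with U replaced by T.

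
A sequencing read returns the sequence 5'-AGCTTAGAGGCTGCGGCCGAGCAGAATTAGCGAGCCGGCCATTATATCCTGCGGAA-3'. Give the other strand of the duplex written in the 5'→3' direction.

Pairing A↔T and G↔C gives TCGAATCTCCGACGCCGGCTCGTCTTAATCGCTCGGCCGGTAATATAGGACGCCTT, running 3'→5'. Reverse for the 5'→3' convention.

5'-TTCCGCAGGATATAATGGCCGGCTCGCTAATTCTGCTCGGCCGCAGCCTCTAAGCT-3'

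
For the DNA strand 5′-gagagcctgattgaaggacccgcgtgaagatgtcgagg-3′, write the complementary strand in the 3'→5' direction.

Base-pairing A↔T, G↔C gives the complement. The complementary strand is antiparallel, so paired with a 5'→3' strand it runs 3'→5'.

3'-CTCTCGGACTAACTTCCTGGGCGCACTTCTACAGCTCC-5'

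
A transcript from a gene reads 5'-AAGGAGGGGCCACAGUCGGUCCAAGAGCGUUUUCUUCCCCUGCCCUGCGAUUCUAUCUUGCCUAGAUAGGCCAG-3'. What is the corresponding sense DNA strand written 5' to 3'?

The coding DNA strand has the same 5'→3' sequence as the mRNA with U replaced by T.

5'-AAGGAGGGGCCACAGTCGGTCCAAGAGCGTTTTCTTCCCCTGCCCTGCGATTCTATCTTGCCTAGATAGGCCAG-3'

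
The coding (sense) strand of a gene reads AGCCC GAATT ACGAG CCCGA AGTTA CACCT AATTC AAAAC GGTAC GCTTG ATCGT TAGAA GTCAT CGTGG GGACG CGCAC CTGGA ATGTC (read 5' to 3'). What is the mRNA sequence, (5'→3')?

5′-AGCCCGAAUUACGAGCCCGAAGUUACACCUAAUUCAAAACGGUACGCUUGAUCGUUAGAAGUCAUCGUGGGGACGCGCACCUGGAAUGUC-3′

mRNA has the coding-strand sequence with U in place of T.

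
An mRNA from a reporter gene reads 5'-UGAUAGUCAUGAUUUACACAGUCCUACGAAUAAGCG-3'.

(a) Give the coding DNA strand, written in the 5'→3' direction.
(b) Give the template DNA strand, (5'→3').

(a) 5'-TGATAGTCATGATTTACACAGTCCTACGAATAAGCG-3'
(b) 5'-CGCTTATTCGTAGGACTGTGTAAATCATGACTATCA-3'

(a) The coding strand matches the mRNA with U→T.
(b) The template strand is the reverse complement of the coding strand.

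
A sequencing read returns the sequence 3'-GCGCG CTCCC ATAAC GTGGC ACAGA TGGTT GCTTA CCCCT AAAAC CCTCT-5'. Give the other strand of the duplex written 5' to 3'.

The strand is given 3'→5', so its complement runs 5'→3' in the same left-to-right order: pair each base A↔T, G↔C.

5'-CGCGCGAGGGTATTGCACCGTGTCTACCAACGAATGGGGATTTTGGGAGA-3'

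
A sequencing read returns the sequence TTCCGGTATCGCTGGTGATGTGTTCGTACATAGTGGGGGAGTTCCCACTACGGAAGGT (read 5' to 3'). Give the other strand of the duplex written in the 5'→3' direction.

The complement of TTCCGGTATCGCTGGTGATGTGTTCGTACATAGTGGGGGAGTTCCCACTACGGAAGGT is AAGGCCATAGCGACCACTACACAAGCATGTATCACCCCCTCAAGGGTGATGCCTTCCA (A↔T, G↔C). DNA strands are antiparallel, so the complementary strand runs 3'→5'; reversing gives the 5'→3' form.

5'-ACCTTCCGTAGTGGGAACTCCCCCACTATGTACGAACACATCACCAGCGATACCGGAA-3'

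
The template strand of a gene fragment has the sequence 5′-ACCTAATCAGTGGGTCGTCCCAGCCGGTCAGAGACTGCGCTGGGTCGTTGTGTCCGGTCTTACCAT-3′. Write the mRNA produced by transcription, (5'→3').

The mRNA has the sequence of the coding strand (reverse complement of the template) with T→U. Reverse complement of ACCTAATCAGTGGGTCGTCCCAGCCGGTCAGAGACTGCGCTGGGTCGTTGTGTCCGGTCTTACCAT is ATGGTAAGACCGGACACAACGACCCAGCGCAGTCTCTGACCGGCTGGGACGACCCACTGATTAGGT; then T→U.

5'-AUGGUAAGACCGGACACAACGACCCAGCGCAGUCUCUGACCGGCUGGGACGACCCACUGAUUAGGU-3'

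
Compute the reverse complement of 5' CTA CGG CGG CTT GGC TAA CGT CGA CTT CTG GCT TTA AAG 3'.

5′-CTTTAAAGCCAGAAGTCGACGTTAGCCAAGCCGCCGTAG-3′

Complement each base (A↔T, G↔C): GATGCCGCCGAACCGATTGCAGCTGAAGACCGAAATTTC. Then reverse.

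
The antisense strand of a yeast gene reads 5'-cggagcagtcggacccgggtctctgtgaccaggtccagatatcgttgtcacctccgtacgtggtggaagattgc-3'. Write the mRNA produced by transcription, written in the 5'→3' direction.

5'-GCAAUCUUCCACCACGUACGGAGGUGACAACGAUAUCUGGACCUGGUCACAGAGACCCGGGUCCGACUGCUCCG-3'

RNA polymerase reads the template 3'→5' and synthesizes mRNA 5'→3' by base-pairing (A→U, T→A, G↔C). The complement of the template is GCCTCGTCAGCCTGGGCCCAGAGACACTGGTCCAGGTCTATAGCAACAGTGGAGGCATGCACCACCTTCTAACG; antiparallel, so 5'→3' the coding strand is GCAATCTTCCACCACGTACGGAGGTGACAACGATATCTGGACCTGGTCACAGAGACCCGGGTCCGACTGCTCCG. Replace T with U for the mRNA.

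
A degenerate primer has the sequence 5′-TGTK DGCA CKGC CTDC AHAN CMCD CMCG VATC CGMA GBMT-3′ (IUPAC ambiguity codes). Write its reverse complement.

5'-AKVCTKCGGATBCGKGHGKGNTDTGHAGGCMGTGCHMACA-3'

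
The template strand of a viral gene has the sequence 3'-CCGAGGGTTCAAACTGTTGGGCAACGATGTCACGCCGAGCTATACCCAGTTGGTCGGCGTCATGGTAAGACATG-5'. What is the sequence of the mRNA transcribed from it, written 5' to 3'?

Reading the template 3'→5' as shown, RNA polymerase pairs each base (A→U, T→A, G↔C) to build mRNA 5'→3' directly.

5'-GGCUCCCAAGUUUGACAACCCGUUGCUACAGUGCGGCUCGAUAUGGGUCAACCAGCCGCAGUACCAUUCUGUAC-3'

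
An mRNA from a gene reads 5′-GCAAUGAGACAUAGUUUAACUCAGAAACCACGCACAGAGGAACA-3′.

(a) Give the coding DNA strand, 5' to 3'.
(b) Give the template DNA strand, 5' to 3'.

(a) 5'-GCAATGAGACATAGTTTAACTCAGAAACCACGCACAGAGGAACA-3'
(b) 5'-TGTTCCTCTGTGCGTGGTTTCTGAGTTAAACTATGTCTCATTGC-3'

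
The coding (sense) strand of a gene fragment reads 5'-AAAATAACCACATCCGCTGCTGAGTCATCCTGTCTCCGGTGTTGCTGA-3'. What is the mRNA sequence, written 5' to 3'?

The mRNA is synthesized from the template strand, so it matches the coding strand with T replaced by U.

5'-AAAAUAACCACAUCCGCUGCUGAGUCAUCCUGUCUCCGGUGUUGCUGA-3'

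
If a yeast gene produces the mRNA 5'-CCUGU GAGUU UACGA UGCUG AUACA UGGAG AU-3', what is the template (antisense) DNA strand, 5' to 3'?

Replace U with T to get the coding DNA strand: CCTGTGAGTTTACGATGCTGATACATGGAGAT. The template strand is its reverse complement (complement GGACACTCAAATGCTACGACTATGTACCTCTA, then reverse).

5'-ATCTCCATGTATCAGCATCGTAAACTCACAGG-3'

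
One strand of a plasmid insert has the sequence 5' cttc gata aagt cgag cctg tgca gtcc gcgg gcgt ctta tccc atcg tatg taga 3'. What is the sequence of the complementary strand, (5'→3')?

The complement of CTTCGATAAAGTCGAGCCTGTGCAGTCCGCGGGCGTCTTATCCCATCGTATGTAGA is GAAGCTATTTCAGCTCGGACACGTCAGGCGCCCGCAGAATAGGGTAGCATACATCT (A↔T, G↔C). DNA strands are antiparallel, so the complementary strand runs 3'→5'; reversing gives the 5'→3' form.

5'-TCTACATACGATGGGATAAGACGCCCGCGGACTGCACAGGCTCGACTTTATCGAAG-3'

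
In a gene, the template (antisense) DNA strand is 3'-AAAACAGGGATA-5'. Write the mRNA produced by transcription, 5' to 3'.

5′-UUUUGUCCCUAU-3′

Reading the template 3'→5' as shown, RNA polymerase pairs each base (A→U, T→A, G↔C) to build mRNA 5'→3' directly.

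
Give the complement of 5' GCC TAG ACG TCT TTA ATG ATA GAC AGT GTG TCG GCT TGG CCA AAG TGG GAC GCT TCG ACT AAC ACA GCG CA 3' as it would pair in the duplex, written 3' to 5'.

Base-pairing A↔T, G↔C gives the complement. The complementary strand is antiparallel, so paired with a 5'→3' strand it runs 3'→5'.

3'-CGGATCTGCAGAAATTACTATCTGTCACACAGCCGAACCGGTTTCACCCTGCGAAGCTGATTGTGTCGCGT-5'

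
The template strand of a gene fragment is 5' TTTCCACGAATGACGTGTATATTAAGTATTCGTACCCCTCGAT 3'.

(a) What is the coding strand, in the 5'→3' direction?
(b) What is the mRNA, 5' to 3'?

(a) 5'-ATCGAGGGGTACGAATACTTAATATACACGTCATTCGTGGAAA-3'
(b) 5'-AUCGAGGGGUACGAAUACUUAAUAUACACGUCAUUCGUGGAAA-3'

(a) The coding strand is the reverse complement of the template: complement AAAGGTGCTTACTGCACATATAATTCATAAGCATGGGGAGCTA, then reverse.
(b) mRNA has the coding-strand sequence with T→U.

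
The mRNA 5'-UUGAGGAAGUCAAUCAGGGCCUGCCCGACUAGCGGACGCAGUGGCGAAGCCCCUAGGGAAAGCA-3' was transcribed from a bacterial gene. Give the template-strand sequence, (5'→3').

Replace U with T to get the coding DNA strand: TTGAGGAAGTCAATCAGGGCCTGCCCGACTAGCGGACGCAGTGGCGAAGCCCCTAGGGAAAGCA. The template strand is its reverse complement (complement AACTCCTTCAGTTAGTCCCGGACGGGCTGATCGCCTGCGTCACCGCTTCGGGGATCCCTTTCGT, then reverse).

5'-TGCTTTCCCTAGGGGCTTCGCCACTGCGTCCGCTAGTCGGGCAGGCCCTGATTGACTTCCTCAA-3'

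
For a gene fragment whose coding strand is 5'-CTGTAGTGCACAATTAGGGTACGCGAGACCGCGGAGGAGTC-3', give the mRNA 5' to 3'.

5'-CUGUAGUGCACAAUUAGGGUACGCGAGACCGCGGAGGAGUC-3'

mRNA has the coding-strand sequence with U in place of T.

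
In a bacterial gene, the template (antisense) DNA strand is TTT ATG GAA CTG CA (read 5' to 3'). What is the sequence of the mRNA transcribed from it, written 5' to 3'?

5'-UGCAGUUCCAUAAA-3'

RNA polymerase reads the template 3'→5' and synthesizes mRNA 5'→3' by base-pairing (A→U, T→A, G↔C). The complement of the template is AAATACCTTGACGT; antiparallel, so 5'→3' the coding strand is TGCAGTTCCATAAA. Replace T with U for the mRNA.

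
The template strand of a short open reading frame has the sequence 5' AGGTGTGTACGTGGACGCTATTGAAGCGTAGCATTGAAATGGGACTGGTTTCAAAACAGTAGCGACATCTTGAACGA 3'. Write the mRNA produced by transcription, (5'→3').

5′-UCGUUCAAGAUGUCGCUACUGUUUUGAAACCAGUCCCAUUUCAAUGCUACGCUUCAAUAGCGUCCACGUACACACCU-3′

The mRNA has the sequence of the coding strand (reverse complement of the template) with T→U. Reverse complement of AGGTGTGTACGTGGACGCTATTGAAGCGTAGCATTGAAATGGGACTGGTTTCAAAACAGTAGCGACATCTTGAACGA is TCGTTCAAGATGTCGCTACTGTTTTGAAACCAGTCCCATTTCAATGCTACGCTTCAATAGCGTCCACGTACACACCT; then T→U.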